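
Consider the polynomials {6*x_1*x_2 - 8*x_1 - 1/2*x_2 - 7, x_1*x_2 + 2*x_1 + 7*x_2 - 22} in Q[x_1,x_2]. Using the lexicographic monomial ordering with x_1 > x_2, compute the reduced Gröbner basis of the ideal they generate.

G = {x_1 + 17/8*x_2 - 25/4, x_2**2 - 72/17*x_2 + 76/17}

The reduced Gröbner basis is the canonical form of the ideal for this ordering.

f_1 = 6*x_1*x_2 - 8*x_1 - 1/2*x_2 - 7, LT = x_1*x_2.
f_2 = x_1*x_2 + 2*x_1 + 7*x_2 - 22, LT = x_1*x_2.

S(f_1,f_2): lcm = x_1*x_2. S = -10/3*x_1 - 85/12*x_2 + 125/6.
  leading term x_1: no divisor's leading term divides it; move -10/3*x_1 to the remainder.
  leading term x_2: no divisor's leading term divides it; move -85/12*x_2 to the remainder.
  leading term 1: no divisor's leading term divides it; move 125/6 to the remainder.
  remainder -10/3*x_1 - 85/12*x_2 + 125/6 ≠ 0; add g_3 = -10/3*x_1 - 85/12*x_2 + 125/6 to the basis.

S(f_1,g_3): lcm = x_1*x_2. S = -4/3*x_1 - 17/8*x_2**2 + 37/6*x_2 - 7/6.
  leading term x_1: subtract (2/5)·g_3 from -4/3*x_1 - 17/8*x_2**2 + 37/6*x_2 - 7/6 → -17/8*x_2**2 + 9*x_2 - 19/2
  leading term x_2**2: no divisor's leading term divides it; move -17/8*x_2**2 to the remainder.
  leading term x_2: no divisor's leading term divides it; move 9*x_2 to the remainder.
  leading term 1: no divisor's leading term divides it; move -19/2 to the remainder.
  remainder -17/8*x_2**2 + 9*x_2 - 19/2 ≠ 0; add g_4 = -17/8*x_2**2 + 9*x_2 - 19/2 to the basis.

The other S-polynomials (S(f_2,g_3), S(f_1,g_4), S(f_2,g_4), S(g_3,g_4)) all reduce to 0 modulo the current basis, so we have a Gröbner basis.
Inter-reduce: drop elements whose leading term is divisible by another's, tail-reduce, and make monic.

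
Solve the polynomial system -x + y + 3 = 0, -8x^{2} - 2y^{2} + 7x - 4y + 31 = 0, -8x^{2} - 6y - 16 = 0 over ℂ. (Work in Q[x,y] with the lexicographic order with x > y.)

Compute a lex Gröbner basis by Buchberger's algorithm.
f_1 = -x + y + 3, LT = x.
f_2 = -8x^{2} + 7x - 2y^{2} - 4y + 31, LT = x^{2}.
f_3 = -8x^{2} - 6y - 16, LT = x^{2}.

S(f_1,f_2): lcm = x^{2}. S = -xy - \tfrac{17}{8}x - \tfrac{1}{4}y^{2} - \tfrac{1}{2}y + \tfrac{31}{8}.
  leading term xy: subtract (y)·f_1 from -xy - \tfrac{17}{8}x - \tfrac{1}{4}y^{2} - \tfrac{1}{2}y + \tfrac{31}{8} → -\tfrac{17}{8}x - \tfrac{5}{4}y^{2} - \tfrac{7}{2}y + \tfrac{31}{8}
  leading term x: subtract (\tfrac{17}{8})·f_1 from -\tfrac{17}{8}x - \tfrac{5}{4}y^{2} - \tfrac{7}{2}y + \tfrac{31}{8} → -\tfrac{5}{4}y^{2} - \tfrac{45}{8}y - \tfrac{5}{2}
  leading term y^{2}: no divisor's leading term divides it; move -\tfrac{5}{4}y^{2} to the remainder.
  leading term y: no divisor's leading term divides it; move -\tfrac{45}{8}y to the remainder.
  leading term 1: no divisor's leading term divides it; move -\tfrac{5}{2} to the remainder.
  remainder -\tfrac{5}{4}y^{2} - \tfrac{45}{8}y - \tfrac{5}{2} ≠ 0; add h_4 = -\tfrac{5}{4}y^{2} - \tfrac{45}{8}y - \tfrac{5}{2} to the basis.

S(f_1,f_3): lcm = x^{2}. S = -xy - 3x - \tfrac{3}{4}y - 2.
  leading term xy: subtract (y)·f_1 from -xy - 3x - \tfrac{3}{4}y - 2 → -3x - y^{2} - \tfrac{15}{4}y - 2
  leading term x: subtract (3)·f_1 from -3x - y^{2} - \tfrac{15}{4}y - 2 → -y^{2} - \tfrac{27}{4}y - 11
  leading term y^{2}: subtract (\tfrac{4}{5})·h_4 from -y^{2} - \tfrac{27}{4}y - 11 → -\tfrac{9}{4}y - 9
  leading term y: no divisor's leading term divides it; move -\tfrac{9}{4}y to the remainder.
  leading term 1: no divisor's leading term divides it; move -9 to the remainder.
  remainder -\tfrac{9}{4}y - 9 ≠ 0; add h_5 = -\tfrac{9}{4}y - 9 to the basis.

The other S-polynomials (S(f_2,f_3), S(f_1,h_4), S(f_2,h_4), S(f_3,h_4), S(f_1,h_5), S(f_2,h_5), S(f_3,h_5), S(h_4,h_5)) all reduce to 0 modulo the current basis, so we have a Gröbner basis.
Inter-reduce: drop elements whose leading term is divisible by another's, tail-reduce, and make monic.
Reduced Gröbner basis: {x + 1, y + 4}.

Since the basis is lex-ordered, y + 4 is univariate in y. Its roots are {-4}. Back-substituting each root into the other basis elements fixes the other coordinates.
  y = -4: the earlier basis element becomes x + 1 = 0, giving x = -1 — point (-1, -4).
Each listed point satisfies every original equation (direct substitution).

{(-1, -4)}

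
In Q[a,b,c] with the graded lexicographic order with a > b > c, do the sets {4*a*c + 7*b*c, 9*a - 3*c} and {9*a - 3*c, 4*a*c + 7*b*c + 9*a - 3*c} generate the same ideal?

Yes, the ideals are equal.

For a fixed monomial order, each ideal has a unique reduced Gröbner basis; comparing bases decides equality.
Buchberger on the first generating set:
f_1 = 4*a*c + 7*b*c, LT = a*c.
f_2 = 9*a - 3*c, LT = a.

S(f_1,f_2): lcm = a*c. S = 7/4*b*c + 1/3*c**2.
  reduce S modulo (f_1, f_2):
  remainder 7/4*b*c + 1/3*c**2 ≠ 0; add g_3 = 7/4*b*c + 1/3*c**2 to the basis.

The other S-polynomials (S(f_1,g_3), S(f_2,g_3)) all reduce to 0 modulo the current basis, so we have a Gröbner basis.
Inter-reduce: drop elements whose leading term is divisible by another's, tail-reduce, and make monic.
Reduced Gröbner basis: {b*c + 4/21*c**2, a - 1/3*c}.

Buchberger on the second generating set:
h_1 = 9*a - 3*c, LT = a.
h_2 = 4*a*c + 7*b*c + 9*a - 3*c, LT = a*c.

S(h_1,h_2): lcm = a*c. S = -7/4*b*c - 1/3*c**2 - 9/4*a + 3/4*c.
  reduce S modulo (h_1, h_2):
  remainder -7/4*b*c - 1/3*c**2 ≠ 0; add k_3 = -7/4*b*c - 1/3*c**2 to the basis.

The other S-polynomials (S(h_1,k_3), S(h_2,k_3)) all reduce to 0 modulo the current basis, so we have a Gröbner basis.
Inter-reduce: drop elements whose leading term is divisible by another's, tail-reduce, and make monic.
Reduced Gröbner basis: {b*c + 4/21*c**2, a - 1/3*c}.

These coincide, so the ideals are equal.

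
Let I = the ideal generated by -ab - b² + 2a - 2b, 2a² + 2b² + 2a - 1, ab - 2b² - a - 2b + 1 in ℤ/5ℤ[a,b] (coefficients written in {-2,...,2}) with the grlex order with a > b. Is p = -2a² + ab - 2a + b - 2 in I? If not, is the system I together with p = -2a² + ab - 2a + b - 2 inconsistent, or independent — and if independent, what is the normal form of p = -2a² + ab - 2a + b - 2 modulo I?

First compute the reduced Gröbner basis of I by Buchberger's algorithm.
f_1 = -ab - b² + 2a - 2b, LT = ab.
f_2 = 2a² + 2b² + 2a - 1, LT = a².
f_3 = ab - 2b² - a - 2b + 1, LT = ab.

S(f_1,f_2): lcm = a²b. S = ab² - b³ - 2a² + ab - 2b.
  leading term ab²: subtract (-b)·f_1 from ab² - b³ - 2a² + ab - 2b → -2b³ - 2a² - 2ab - 2b² - 2b
  leading term b³: no divisor's leading term divides it; move -2b³ to the remainder.
  leading term a²: subtract (-1)·f_2 from -2a² - 2ab - 2b² - 2b → -2ab + 2a - 2b - 1
  leading term ab: subtract (2)·f_1 from -2ab + 2a - 2b - 1 → 2b² - 2a + 2b - 1
  leading term b²: no divisor's leading term divides it; move 2b² to the remainder.
  leading term a: no divisor's leading term divides it; move -2a to the remainder.
  leading term b: no divisor's leading term divides it; move 2b to the remainder.
  leading term 1: no divisor's leading term divides it; move -1 to the remainder.
  remainder -2b³ + 2b² - 2a + 2b - 1 ≠ 0; add h_4 = -2b³ + 2b² - 2a + 2b - 1 to the basis.

S(f_1,f_3): lcm = ab. S = -2b² - a - b - 1.
  leading term b²: no divisor's leading term divides it; move -2b² to the remainder.
  leading term a: no divisor's leading term divides it; move -a to the remainder.
  leading term b: no divisor's leading term divides it; move -b to the remainder.
  leading term 1: no divisor's leading term divides it; move -1 to the remainder.
  remainder -2b² - a - b - 1 ≠ 0; add h_5 = -2b² - a - b - 1 to the basis.

S(f_2,f_3): lcm = a²b. S = 2ab² + b³ + a² - 2ab - a + 2b.
  leading term ab²: subtract (-2b)·f_1 from 2ab² + b³ + a² - 2ab - a + 2b → -b³ + a² + 2ab + b² - a + 2b
  leading term b³: subtract (-2)·h_4 from -b³ + a² + 2ab + b² - a + 2b → a² + 2ab + b - 2
  leading term a²: subtract (-2)·f_2 from a² + 2ab + b - 2 → 2ab - b² - a + b + 1
  leading term ab: subtract (-2)·f_1 from 2ab - b² - a + b + 1 → 2b² - 2a + 2b + 1
  leading term b²: subtract (-1)·h_5 from 2b² - 2a + 2b + 1 → 2a + b
  leading term a: no divisor's leading term divides it; move 2a to the remainder.
  leading term b: no divisor's leading term divides it; move b to the remainder.
  remainder 2a + b ≠ 0; add h_6 = 2a + b to the basis.

S(f_1,h_4): lcm = ab³. S = b⁴ - ab² + 2b³ - a² + ab + 2a.
  leading term b⁴: subtract (2b)·h_4 from b⁴ - ab² + 2b³ - a² + ab + 2a → -ab² - 2b³ - a² + b² + 2a + 2b
  leading term ab²: subtract (b)·f_1 from -ab² - 2b³ - a² + b² + 2a + 2b → -b³ - a² - 2ab - 2b² + 2a + 2b
  leading term b³: subtract (-2)·h_4 from -b³ - a² - 2ab - 2b² + 2a + 2b → -a² - 2ab + 2b² - 2a + b - 2
  leading term a²: subtract (2)·f_2 from -a² - 2ab + 2b² - 2a + b - 2 → -2ab - 2b² - a + b
  leading term ab: subtract (2)·f_1 from -2ab - 2b² - a + b → 0
  remainder 0.

S(f_2,h_4): leading monomials are coprime, so the S-polynomial reduces to 0 (Buchberger's first criterion).
S(f_3,h_4): lcm = ab³. S = -2b⁴ - 2b³ - a² + ab + b² + 2a.
  leading term b⁴: subtract (b)·h_4 from -2b⁴ - 2b³ - a² + ab + b² + 2a → b³ - a² - 2ab - b² + 2a + b
  leading term b³: subtract (2)·h_4 from b³ - a² - 2ab - b² + 2a + b → -a² - 2ab + a + 2b + 2
  leading term a²: subtract (2)·f_2 from -a² - 2ab + a + 2b + 2 → -2ab + b² + 2a + 2b - 1
  leading term ab: subtract (2)·f_1 from -2ab + b² + 2a + 2b - 1 → -2b² - 2a + b - 1
  leading term b²: subtract (1)·h_5 from -2b² - 2a + b - 1 → -a + 2b
  leading term a: subtract (2)·h_6 from -a + 2b → 0
  remainder 0.

S(f_1,h_5): lcm = ab². S = b³ + 2a² + 2b² + 2a.
  leading term b³: subtract (2)·h_4 from b³ + 2a² + 2b² + 2a → 2a² - 2b² + a + b + 2
  leading term a²: subtract (1)·f_2 from 2a² - 2b² + a + b + 2 → b² - a + b - 2
  leading term b²: subtract (2)·h_5 from b² - a + b - 2 → a - 2b
  leading term a: subtract (-2)·h_6 from a - 2b → 0
  remainder 0.

S(f_2,h_5): leading monomials are coprime, so the S-polynomial reduces to 0 (Buchberger's first criterion).
S(f_3,h_5): lcm = ab². S = -2b³ + 2a² + ab - 2b² + 2a + b.
  leading term b³: subtract (1)·h_4 from -2b³ + 2a² + ab - 2b² + 2a + b → 2a² + ab + b² - a - b + 1
  leading term a²: subtract (1)·f_2 from 2a² + ab + b² - a - b + 1 → ab - b² + 2a - b + 2
  leading term ab: subtract (-1)·f_1 from ab - b² + 2a - b + 2 → -2b² - a + 2b + 2
  leading term b²: subtract (1)·h_5 from -2b² - a + 2b + 2 → -2b - 2
  leading term b: no divisor's leading term divides it; move -2b to the remainder.
  leading term 1: no divisor's leading term divides it; move -2 to the remainder.
  remainder -2b - 2 ≠ 0; add h_7 = -2b - 2 to the basis.

S(h_4,h_5): lcm = b³. S = 2ab + b² + a + b - 2.
  leading term ab: subtract (-2)·f_1 from 2ab + b² + a + b - 2 → -b² + 2b - 2
  leading term b²: subtract (-2)·h_5 from -b² + 2b - 2 → -2a + 1
  leading term a: subtract (-1)·h_6 from -2a + 1 → b + 1
  leading term b: subtract (2)·h_7 from b + 1 → 0
  remainder 0.

S(f_1,h_6): lcm = ab. S = -2b² - 2a + 2b.
  leading term b²: subtract (1)·h_5 from -2b² - 2a + 2b → -a - 2b + 1
  leading term a: subtract (2)·h_6 from -a - 2b + 1 → b + 1
  leading term b: subtract (2)·h_7 from b + 1 → 0
  remainder 0.

S(f_2,h_6): lcm = a². S = 2ab + b² + a + 2.
  leading term ab: subtract (-2)·f_1 from 2ab + b² + a + 2 → -b² + b + 2
  leading term b²: subtract (-2)·h_5 from -b² + b + 2 → -2a - b
  leading term a: subtract (-1)·h_6 from -2a - b → 0
  remainder 0.

S(f_3,h_6): lcm = ab. S = -a - 2b + 1.
  leading term a: subtract (2)·h_6 from -a - 2b + 1 → b + 1
  leading term b: subtract (2)·h_7 from b + 1 → 0
  remainder 0.

S(h_4,h_6): leading monomials are coprime, so the S-polynomial reduces to 0 (Buchberger's first criterion).
S(h_5,h_6): leading monomials are coprime, so the S-polynomial reduces to 0 (Buchberger's first criterion).
S(f_1,h_7): lcm = ab. S = b² + 2a + 2b.
  leading term b²: subtract (2)·h_5 from b² + 2a + 2b → -a - b + 2
  leading term a: subtract (2)·h_6 from -a - b + 2 → 2b + 2
  leading term b: subtract (-1)·h_7 from 2b + 2 → 0
  remainder 0.

S(f_2,h_7): leading monomials are coprime, so the S-polynomial reduces to 0 (Buchberger's first criterion).
S(f_3,h_7): lcm = ab. S = -2b² - 2a - 2b + 1.
  leading term b²: subtract (1)·h_5 from -2b² - 2a - 2b + 1 → -a - b + 2
  leading term a: subtract (2)·h_6 from -a - b + 2 → 2b + 2
  leading term b: subtract (-1)·h_7 from 2b + 2 → 0
  remainder 0.

S(h_4,h_7): lcm = b³. S = -2b² + a - b - 2.
  leading term b²: subtract (1)·h_5 from -2b² + a - b - 2 → 2a - 1
  leading term a: subtract (1)·h_6 from 2a - 1 → -b - 1
  leading term b: subtract (-2)·h_7 from -b - 1 → 0
  remainder 0.

S(h_5,h_7): lcm = b². S = -2a + 2b - 2.
  leading term a: subtract (-1)·h_6 from -2a + 2b - 2 → -2b - 2
  leading term b: subtract (1)·h_7 from -2b - 2 → 0
  remainder 0.

S(h_6,h_7): leading monomials are coprime, so the S-polynomial reduces to 0 (Buchberger's first criterion).
Every S-polynomial of the final basis reduces to 0, so we have a Gröbner basis.
Inter-reduce: drop elements whose leading term is divisible by another's, tail-reduce, and make monic.
Reduced Gröbner basis: {a + 2, b + 1}.
Label its elements g_1 = a + 2, g_2 = b + 1.

Reduce p = -2a² + ab - 2a + b - 2 modulo G:
  leading term a²: subtract (-2a)·g_1 from -2a² + ab - 2a + b - 2 → ab + 2a + b - 2
  leading term ab: subtract (b)·g_1 from ab + 2a + b - 2 → 2a - b - 2
  leading term a: subtract (2)·g_1 from 2a - b - 2 → -b - 1
  leading term b: subtract (-1)·g_2 from -b - 1 → 0
  normal form = 0.
Since the normal form is 0, p ∈ I.

Ideal membership is decidable via reduction modulo a Gröbner basis.

-2a² + ab - 2a + b - 2 lies in I (it reduces to 0).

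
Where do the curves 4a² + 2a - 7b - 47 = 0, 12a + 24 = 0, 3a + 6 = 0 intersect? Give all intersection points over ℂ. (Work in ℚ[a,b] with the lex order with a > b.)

Compute a lex Gröbner basis by Buchberger's algorithm.
f_1 = 4a² + 2a - 7b - 47, LT = a².
f_2 = 12a + 24, LT = a.
f_3 = 3a + 6, LT = a.

S(f_1,f_2): lcm = a². S = -3/2a - 7/4b - 47/4.
  reduce S modulo (f_1, f_2, f_3):
  remainder -7/4b - 35/4 ≠ 0; add h_4 = -7/4b - 35/4 to the basis.

The other S-polynomials (S(f_1,f_3), S(f_2,f_3), S(f_1,h_4), S(f_2,h_4), S(f_3,h_4)) all reduce to 0 modulo the current basis, so we have a Gröbner basis.
Inter-reduce: drop elements whose leading term is divisible by another's, tail-reduce, and make monic.
Reduced Gröbner basis: {a + 2, b + 5}.

From the last basis element, b + 5 = 0, so b takes values in {-5}. Each choice, substituted upward through the basis, yields the corresponding point(s) of the solution set.
  b = -5: the earlier basis element becomes a + 2 = 0, giving a = -2 — point (-2, -5).

{(-2, -5)}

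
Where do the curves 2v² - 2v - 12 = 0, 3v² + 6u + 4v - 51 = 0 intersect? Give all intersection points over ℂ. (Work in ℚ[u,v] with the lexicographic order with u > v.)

{(47/6, -2), (2, 3)}

Compute a lex Gröbner basis by Buchberger's algorithm.
f_1 = 2v² - 2v - 12, LT = v².
f_2 = 6u + 3v² + 4v - 51, LT = u.

The S-polynomials (S(f_1,f_2)) all reduce to 0 modulo the current basis, so we have a Gröbner basis.
Inter-reduce: drop elements whose leading term is divisible by another's, tail-reduce, and make monic.
Reduced Gröbner basis: {u + 7/6v - 11/2, v² - v - 6}.

Elimination: the polynomial v² - v - 6 lies in the elimination ideal for v, so v ∈ {-2, 3}. For each such v, the remaining basis elements (now univariate) give the rest of the solution.
  v = -2: the earlier basis element becomes u - 47/6 = 0, giving u = 47/6 — point (47/6, -2).
  v = 3: the earlier basis element becomes u - 2 = 0, giving u = 2 — point (2, 3).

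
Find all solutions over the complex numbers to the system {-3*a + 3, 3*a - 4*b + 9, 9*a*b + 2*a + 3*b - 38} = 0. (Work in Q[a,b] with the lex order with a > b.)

Compute a lex Gröbner basis by Buchberger's algorithm.
f_1 = -3*a + 3, LT = a.
f_2 = 3*a - 4*b + 9, LT = a.
f_3 = 9*a*b + 2*a + 3*b - 38, LT = a*b.

S(f_1,f_2): lcm = a. S = 4/3*b - 4.
  leading term b: no divisor's leading term divides it; move 4/3*b to the remainder.
  leading term 1: no divisor's leading term divides it; move -4 to the remainder.
  remainder 4/3*b - 4 ≠ 0; add h_4 = 4/3*b - 4 to the basis.

The other S-polynomials (S(f_1,f_3), S(f_2,f_3), S(f_1,h_4), S(f_2,h_4), S(f_3,h_4)) all reduce to 0 modulo the current basis, so we have a Gröbner basis.
Inter-reduce: drop elements whose leading term is divisible by another's, tail-reduce, and make monic.
Reduced Gröbner basis: {a - 1, b - 3}.

Elimination: the polynomial b - 3 lies in the elimination ideal for b, so b ∈ {3}. For each such b, the remaining basis elements (now univariate) give the rest of the solution.
  b = 3: the earlier basis element becomes a - 1 = 0, giving a = 1 — point (1, 3).

{(1, 3)}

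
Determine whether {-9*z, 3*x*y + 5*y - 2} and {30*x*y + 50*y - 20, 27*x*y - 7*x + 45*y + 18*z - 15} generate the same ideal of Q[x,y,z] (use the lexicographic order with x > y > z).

No, the ideals differ.

Since reduced Gröbner bases are canonical representatives of ideals under a given ordering, it suffices to compute and compare them.
Buchberger on the first generating set:
f_1 = -9*z, LT = z.
f_2 = 3*x*y + 5*y - 2, LT = x*y.

The S-polynomials (S(f_1,f_2)) all reduce to 0 modulo the current basis, so we have a Gröbner basis.
Inter-reduce: drop elements whose leading term is divisible by another's, tail-reduce, and make monic.
Reduced Gröbner basis: {x*y + 5/3*y - 2/3, z}.

Buchberger on the second generating set:
h_1 = 30*x*y + 50*y - 20, LT = x*y.
h_2 = 27*x*y - 7*x + 45*y + 18*z - 15, LT = x*y.

S(h_1,h_2): lcm = x*y. S = 7/27*x - 2/3*z - 1/9.
  reduce S modulo (h_1, h_2):
  remainder 7/27*x - 2/3*z - 1/9 ≠ 0; add k_3 = 7/27*x - 2/3*z - 1/9 to the basis.

S(h_1,k_3): lcm = x*y. S = 18/7*y*z + 44/21*y - 2/3.
  reduce S modulo (h_1, h_2, k_3):
  remainder 18/7*y*z + 44/21*y - 2/3 ≠ 0; add k_4 = 18/7*y*z + 44/21*y - 2/3 to the basis.

The other S-polynomials (S(h_2,k_3), S(h_1,k_4), S(h_2,k_4), S(k_3,k_4)) all reduce to 0 modulo the current basis, so we have a Gröbner basis.
Inter-reduce: drop elements whose leading term is divisible by another's, tail-reduce, and make monic.
Reduced Gröbner basis: {x - 18/7*z - 3/7, y*z + 22/27*y - 7/27}.

Since the reduced bases disagree, the two ideals are not the same.
The choice of monomial ordering does not affect the verdict — as long as both bases are computed under the same ordering, their equality decides ideal equality.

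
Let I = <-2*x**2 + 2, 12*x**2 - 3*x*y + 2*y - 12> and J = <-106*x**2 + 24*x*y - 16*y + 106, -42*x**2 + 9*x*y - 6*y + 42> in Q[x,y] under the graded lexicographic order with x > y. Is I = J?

For a fixed monomial order, each ideal has a unique reduced Gröbner basis; comparing bases decides equality.
Buchberger on the first generating set:
f_1 = -2*x**2 + 2, LT = x**2.
f_2 = 12*x**2 - 3*x*y + 2*y - 12, LT = x**2.

S(f_1,f_2): lcm = x**2. S = 1/4*x*y - 1/6*y.
  leading term x*y: no divisor's leading term divides it; move 1/4*x*y to the remainder.
  leading term y: no divisor's leading term divides it; move -1/6*y to the remainder.
  remainder 1/4*x*y - 1/6*y ≠ 0; add g_3 = 1/4*x*y - 1/6*y to the basis.

S(f_1,g_3): lcm = x**2*y. S = 2/3*x*y - y.
  leading term x*y: subtract (8/3)·g_3 from 2/3*x*y - y → -5/9*y
  leading term y: no divisor's leading term divides it; move -5/9*y to the remainder.
  remainder -5/9*y ≠ 0; add g_4 = -5/9*y to the basis.

The other S-polynomials (S(f_2,g_3), S(f_1,g_4), S(f_2,g_4), S(g_3,g_4)) all reduce to 0 modulo the current basis, so we have a Gröbner basis.
Inter-reduce: drop elements whose leading term is divisible by another's, tail-reduce, and make monic.
Reduced Gröbner basis: {x**2 - 1, y}.

Buchberger on the second generating set:
h_1 = -106*x**2 + 24*x*y - 16*y + 106, LT = x**2.
h_2 = -42*x**2 + 9*x*y - 6*y + 42, LT = x**2.

S(h_1,h_2): lcm = x**2. S = -9/742*x*y + 3/371*y.
  leading term x*y: no divisor's leading term divides it; move -9/742*x*y to the remainder.
  leading term y: no divisor's leading term divides it; move 3/371*y to the remainder.
  remainder -9/742*x*y + 3/371*y ≠ 0; add k_3 = -9/742*x*y + 3/371*y to the basis.

S(h_1,k_3): lcm = x**2*y. S = -12/53*x*y**2 + 2/3*x*y + 8/53*y**2 - y.
  leading term x*y**2: subtract (56/3*y)·k_3 from -12/53*x*y**2 + 2/3*x*y + 8/53*y**2 - y → 2/3*x*y - y
  leading term x*y: subtract (-1484/27)·k_3 from 2/3*x*y - y → -5/9*y
  leading term y: no divisor's leading term divides it; move -5/9*y to the remainder.
  remainder -5/9*y ≠ 0; add k_4 = -5/9*y to the basis.

The other S-polynomials (S(h_2,k_3), S(h_1,k_4), S(h_2,k_4), S(k_3,k_4)) all reduce to 0 modulo the current basis, so we have a Gröbner basis.
Inter-reduce: drop elements whose leading term is divisible by another's, tail-reduce, and make monic.
Reduced Gröbner basis: {x**2 - 1, y}.

These coincide, so the ideals are equal.
The same test decides containment: I ⊆ J iff every generator of I reduces to 0 modulo a Gröbner basis of J.

Yes, the ideals are equal.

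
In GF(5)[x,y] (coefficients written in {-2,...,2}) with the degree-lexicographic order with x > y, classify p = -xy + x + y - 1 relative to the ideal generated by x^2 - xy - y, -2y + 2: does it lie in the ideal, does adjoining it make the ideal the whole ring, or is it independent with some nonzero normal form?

-xy + x + y - 1 lies in I (it reduces to 0).

First compute the reduced Gröbner basis of I by Buchberger's algorithm.
f_1 = x^2 - xy - y, LT = x^2.
f_2 = -2y + 2, LT = y.

The S-polynomials (S(f_1,f_2)) all reduce to 0 modulo the current basis, so we have a Gröbner basis.
Inter-reduce: drop elements whose leading term is divisible by another's, tail-reduce, and make monic.
Reduced Gröbner basis: {x^2 - x - 1, y - 1}.
Label its elements g_1 = x^2 - x - 1, g_2 = y - 1.

Reduce p = -xy + x + y - 1 modulo G:
  leading term xy: subtract (-x)·g_2 from -xy + x + y - 1 → y - 1
  leading term y: subtract (1)·g_2 from y - 1 → 0
  normal form = 0.
Since the normal form is 0, p ∈ I.

The remainder on division by a Gröbner basis is unique — it is the normal form.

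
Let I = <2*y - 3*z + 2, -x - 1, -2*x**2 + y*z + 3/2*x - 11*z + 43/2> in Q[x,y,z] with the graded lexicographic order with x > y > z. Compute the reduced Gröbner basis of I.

G = {z**2 - 8*z + 12, x + 1, y - 3/2*z + 1}

This is the nonlinear analogue of row-reducing a linear system.

f_1 = 2*y - 3*z + 2, LT = y.
f_2 = -x - 1, LT = x.
f_3 = -2*x**2 + y*z + 3/2*x - 11*z + 43/2, LT = x**2.

S(f_1,f_2): leading monomials are coprime, so the S-polynomial reduces to 0 (Buchberger's first criterion).
S(f_1,f_3): leading monomials are coprime, so the S-polynomial reduces to 0 (Buchberger's first criterion).
S(f_2,f_3): lcm = x**2. S = 1/2*y*z + 7/4*x - 11/2*z + 43/4.
  leading term y*z: subtract (1/4*z)·f_1 from 1/2*y*z + 7/4*x - 11/2*z + 43/4 → 3/4*z**2 + 7/4*x - 6*z + 43/4
  leading term z**2: no divisor's leading term divides it; move 3/4*z**2 to the remainder.
  leading term x: subtract (-7/4)·f_2 from 7/4*x - 6*z + 43/4 → -6*z + 9
  leading term z: no divisor's leading term divides it; move -6*z to the remainder.
  leading term 1: no divisor's leading term divides it; move 9 to the remainder.
  remainder 3/4*z**2 - 6*z + 9 ≠ 0; add g_4 = 3/4*z**2 - 6*z + 9 to the basis.

S(f_1,g_4): leading monomials are coprime, so the S-polynomial reduces to 0 (Buchberger's first criterion).
S(f_2,g_4): leading monomials are coprime, so the S-polynomial reduces to 0 (Buchberger's first criterion).
S(f_3,g_4): leading monomials are coprime, so the S-polynomial reduces to 0 (Buchberger's first criterion).
Every S-polynomial of the final basis reduces to 0, so we have a Gröbner basis.
Inter-reduce: drop elements whose leading term is divisible by another's, tail-reduce, and make monic.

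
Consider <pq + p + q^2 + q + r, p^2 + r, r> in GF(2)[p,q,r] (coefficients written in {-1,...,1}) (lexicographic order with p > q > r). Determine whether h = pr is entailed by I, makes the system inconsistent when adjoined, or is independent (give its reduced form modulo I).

First compute the reduced Gröbner basis of I by Buchberger's algorithm.
f_1 = pq + p + q^2 + q + r, LT = pq.
f_2 = p^2 + r, LT = p^2.
f_3 = r, LT = r.

S(f_1,f_2): lcm = p^2q. S = p^2 + pq^2 + pq + pr + qr.
  leading term p^2: subtract (1)·f_2 from p^2 + pq^2 + pq + pr + qr → pq^2 + pq + pr + qr + r
  leading term pq^2: subtract (q)·f_1 from pq^2 + pq + pr + qr + r → pr + q^3 + q^2 + r
  leading term pr: subtract (p)·f_3 from pr + q^3 + q^2 + r → q^3 + q^2 + r
  leading term q^3: no divisor's leading term divides it; move q^3 to the remainder.
  leading term q^2: no divisor's leading term divides it; move q^2 to the remainder.
  leading term r: subtract (1)·f_3 from r → 0
  remainder q^3 + q^2 ≠ 0; add k_4 = q^3 + q^2 to the basis.

The other S-polynomials (S(f_1,f_3), S(f_2,f_3), S(f_1,k_4), S(f_2,k_4), S(f_3,k_4)) all reduce to 0 modulo the current basis, so we have a Gröbner basis.
Inter-reduce: drop elements whose leading term is divisible by another's, tail-reduce, and make monic.
Reduced Gröbner basis: {p^2, pq + p + q^2 + q, q^3 + q^2, r}.
Label its elements g_1 = p^2, g_2 = pq + p + q^2 + q, g_3 = q^3 + q^2, g_4 = r.

Reduce h = pr modulo G:
  leading term pr: subtract (p)·g_4 from pr → 0
  normal form = 0.
Since the normal form is 0, h ∈ I.

pr lies in I (it reduces to 0).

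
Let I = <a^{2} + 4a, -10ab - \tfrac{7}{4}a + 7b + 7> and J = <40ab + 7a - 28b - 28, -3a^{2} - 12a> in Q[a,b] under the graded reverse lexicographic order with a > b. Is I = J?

Yes, the ideals are equal.

Since reduced Gröbner bases are canonical representatives of ideals under a given ordering, it suffices to compute and compare them.
Buchberger on the first generating set:
f_1 = a^{2} + 4a, LT = a^{2}.
f_2 = -10ab - \tfrac{7}{4}a + 7b + 7, LT = ab.

S(f_1,f_2): lcm = a^{2}b. S = -\tfrac{7}{40}a^{2} + \tfrac{47}{10}ab + \tfrac{7}{10}a.
  reduce S modulo (f_1, f_2):
  remainder \tfrac{231}{400}a + \tfrac{329}{100}b + \tfrac{329}{100} ≠ 0; add g_3 = \tfrac{231}{400}a + \tfrac{329}{100}b + \tfrac{329}{100} to the basis.

S(f_2,g_3): lcm = ab. S = -\tfrac{188}{33}b^{2} + \tfrac{7}{40}a - \tfrac{2111}{330}b - \tfrac{7}{10}.
  reduce S modulo (f_1, f_2, g_3):
  remainder -\tfrac{188}{33}b^{2} - \tfrac{244}{33}b - \tfrac{56}{33} ≠ 0; add g_4 = -\tfrac{188}{33}b^{2} - \tfrac{244}{33}b - \tfrac{56}{33} to the basis.

The other S-polynomials (S(f_1,g_3), S(f_1,g_4), S(f_2,g_4), S(g_3,g_4)) all reduce to 0 modulo the current basis, so we have a Gröbner basis.
Inter-reduce: drop elements whose leading term is divisible by another's, tail-reduce, and make monic.
Reduced Gröbner basis: {b^{2} + \tfrac{61}{47}b + \tfrac{14}{47}, a + \tfrac{188}{33}b + \tfrac{188}{33}}.

Buchberger on the second generating set:
h_1 = 40ab + 7a - 28b - 28, LT = ab.
h_2 = -3a^{2} - 12a, LT = a^{2}.

S(h_1,h_2): lcm = a^{2}b. S = \tfrac{7}{40}a^{2} - \tfrac{47}{10}ab - \tfrac{7}{10}a.
  reduce S modulo (h_1, h_2):
  remainder -\tfrac{231}{400}a - \tfrac{329}{100}b - \tfrac{329}{100} ≠ 0; add k_3 = -\tfrac{231}{400}a - \tfrac{329}{100}b - \tfrac{329}{100} to the basis.

S(h_1,k_3): lcm = ab. S = -\tfrac{188}{33}b^{2} + \tfrac{7}{40}a - \tfrac{2111}{330}b - \tfrac{7}{10}.
  reduce S modulo (h_1, h_2, k_3):
  remainder -\tfrac{188}{33}b^{2} - \tfrac{244}{33}b - \tfrac{56}{33} ≠ 0; add k_4 = -\tfrac{188}{33}b^{2} - \tfrac{244}{33}b - \tfrac{56}{33} to the basis.

The other S-polynomials (S(h_2,k_3), S(h_1,k_4), S(h_2,k_4), S(k_3,k_4)) all reduce to 0 modulo the current basis, so we have a Gröbner basis.
Inter-reduce: drop elements whose leading term is divisible by another's, tail-reduce, and make monic.
Reduced Gröbner basis: {b^{2} + \tfrac{61}{47}b + \tfrac{14}{47}, a + \tfrac{188}{33}b + \tfrac{188}{33}}.

The two bases agree; hence the ideals are identical.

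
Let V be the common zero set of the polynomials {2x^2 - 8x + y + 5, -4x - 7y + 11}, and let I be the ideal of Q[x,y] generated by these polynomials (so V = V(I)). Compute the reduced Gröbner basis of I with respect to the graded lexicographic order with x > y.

G = {y^2 - 34/49y - 15/49, x + 7/4y - 11/4}

f_1 = 2x^2 - 8x + y + 5, LT = x^2.
f_2 = -4x - 7y + 11, LT = x.

S(f_1,f_2): lcm = x^2. S = -7/4xy - 5/4x + 1/2y + 5/2.
  leading term xy: subtract (7/16y)·f_2 from -7/4xy - 5/4x + 1/2y + 5/2 → 49/16y^2 - 5/4x - 69/16y + 5/2
  leading term y^2: no divisor's leading term divides it; move 49/16y^2 to the remainder.
  leading term x: subtract (5/16)·f_2 from -5/4x - 69/16y + 5/2 → -17/8y - 15/16
  leading term y: no divisor's leading term divides it; move -17/8y to the remainder.
  leading term 1: no divisor's leading term divides it; move -15/16 to the remainder.
  remainder 49/16y^2 - 17/8y - 15/16 ≠ 0; add g_3 = 49/16y^2 - 17/8y - 15/16 to the basis.

The other S-polynomials (S(f_1,g_3), S(f_2,g_3)) all reduce to 0 modulo the current basis, so we have a Gröbner basis.
Inter-reduce: drop elements whose leading term is divisible by another's, tail-reduce, and make monic.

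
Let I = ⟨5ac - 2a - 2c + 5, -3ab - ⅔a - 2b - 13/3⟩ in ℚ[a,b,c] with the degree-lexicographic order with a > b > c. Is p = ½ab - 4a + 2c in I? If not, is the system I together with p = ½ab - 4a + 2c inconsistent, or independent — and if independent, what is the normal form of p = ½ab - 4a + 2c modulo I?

½ab - 4a + 2c is independent of I; its normal form modulo I is -37/9a - ⅓b + 2c - 13/18.

First compute the reduced Gröbner basis of I by Buchberger's algorithm.
f_1 = 5ac - 2a - 2c + 5, LT = ac.
f_2 = -3ab - ⅔a - 2b - 13/3, LT = ab.

S(f_1,f_2): lcm = abc. S = -⅖ab - 2/9ac - 16/15bc + b - 13/9c.
  leading term ab: subtract (2/15)·f_2 from -⅖ab - 2/9ac - 16/15bc + b - 13/9c → -2/9ac - 16/15bc + 4/45a + 19/15b - 13/9c + 26/45
  leading term ac: subtract (-2/45)·f_1 from -2/9ac - 16/15bc + 4/45a + 19/15b - 13/9c + 26/45 → -16/15bc + 19/15b - 23/15c + ⅘
  leading term bc: no divisor's leading term divides it; move -16/15bc to the remainder.
  leading term b: no divisor's leading term divides it; move 19/15b to the remainder.
  leading term c: no divisor's leading term divides it; move -23/15c to the remainder.
  leading term 1: no divisor's leading term divides it; move ⅘ to the remainder.
  remainder -16/15bc + 19/15b - 23/15c + ⅘ ≠ 0; add h_3 = -16/15bc + 19/15b - 23/15c + ⅘ to the basis.

The other S-polynomials (S(f_1,h_3), S(f_2,h_3)) all reduce to 0 modulo the current basis, so we have a Gröbner basis.
Inter-reduce: drop elements whose leading term is divisible by another's, tail-reduce, and make monic.
Reduced Gröbner basis: {ab + 2/9a + ⅔b + 13/9, ac - ⅖a - ⅖c + 1, bc - 19/16b + 23/16c - ¾}.
Label its elements g_1 = ab + 2/9a + ⅔b + 13/9, g_2 = ac - ⅖a - ⅖c + 1, g_3 = bc - 19/16b + 23/16c - ¾.

Reduce p = ½ab - 4a + 2c modulo G:
  leading term ab: subtract (½)·g_1 from ½ab - 4a + 2c → -37/9a - ⅓b + 2c - 13/18
  leading term a: no divisor's leading term divides it; move -37/9a to the remainder.
  leading term b: no divisor's leading term divides it; move -⅓b to the remainder.
  leading term c: no divisor's leading term divides it; move 2c to the remainder.
  leading term 1: no divisor's leading term divides it; move -13/18 to the remainder.
  normal form = -37/9a - ⅓b + 2c - 13/18.
The normal form is nonzero, so p ∉ I. Since p minus its normal form lies in I, I + (p) = I + (r) where r = -37/9a - ⅓b + 2c - 13/18; decide whether this ideal is the whole ring.
Run Buchberger on G together with r (pairs among the g_i already reduce to 0 since G is a Gröbner basis):
g_1 = ab + 2/9a + ⅔b + 13/9, LT = ab.
g_2 = ac - ⅖a - ⅖c + 1, LT = ac.
g_3 = bc - 19/16b + 23/16c - ¾, LT = bc.
r = -37/9a - ⅓b + 2c - 13/18, LT = a.

S(g_1,r): lcm = ab. S = -3/37b² + 18/37bc + 2/9a + 109/222b + 13/9.
  leading term b²: no divisor's leading term divides it; move -3/37b² to the remainder.
  leading term bc: subtract (18/37)·g_3 from 18/37bc + 2/9a + 109/222b + 13/9 → 2/9a + 949/888b - 207/296c + 1205/666
  leading term a: subtract (-2/37)·r from 2/9a + 949/888b - 207/296c + 1205/666 → 311/296b - 175/296c + 131/74
  leading term b: no divisor's leading term divides it; move 311/296b to the remainder.
  leading term c: no divisor's leading term divides it; move -175/296c to the remainder.
  leading term 1: no divisor's leading term divides it; move 131/74 to the remainder.
  remainder -3/37b² + 311/296b - 175/296c + 131/74 ≠ 0; add m_5 = -3/37b² + 311/296b - 175/296c + 131/74 to the basis.

S(g_2,r): lcm = ac. S = -3/37bc + 18/37c² - ⅖a - 213/370c + 1.
  leading term bc: subtract (-3/37)·g_3 from -3/37bc + 18/37c² - ⅖a - 213/370c + 1 → 18/37c² - ⅖a - 57/592b - 1359/2960c + 139/148
  leading term c²: no divisor's leading term divides it; move 18/37c² to the remainder.
  leading term a: subtract (18/185)·r from -⅖a - 57/592b - 1359/2960c + 139/148 → -189/2960b - 387/592c + 747/740
  leading term b: no divisor's leading term divides it; move -189/2960b to the remainder.
  leading term c: no divisor's leading term divides it; move -387/592c to the remainder.
  leading term 1: no divisor's leading term divides it; move 747/740 to the remainder.
  remainder 18/37c² - 189/2960b - 387/592c + 747/740 ≠ 0; add m_6 = 18/37c² - 189/2960b - 387/592c + 747/740 to the basis.

The other S-polynomials (S(g_1,g_2), S(g_1,g_3), S(g_2,g_3), S(g_3,r), S(g_1,m_5), S(g_2,m_5), S(g_3,m_5), S(r,m_5), S(g_1,m_6), S(g_2,m_6), S(g_3,m_6), S(r,m_6), S(m_5,m_6)) all reduce to 0 modulo the current basis, so we have a Gröbner basis.
Inter-reduce: drop elements whose leading term is divisible by another's, tail-reduce, and make monic.
Reduced Gröbner basis: {b² - 311/24b + 175/24c - 131/6, bc - 19/16b + 23/16c - ¾, c² - 21/160b - 43/32c + 83/40, a + 3/37b - 18/37c + 13/74}.
The reduced Gröbner basis of I + (p) is {b² - 311/24b + 175/24c - 131/6, bc - 19/16b + 23/16c - ¾, c² - 21/160b - 43/32c + 83/40, a + 3/37b - 18/37c + 13/74} ≠ {1}, a proper ideal, so the enlarged system stays consistent: p is independent of I, with normal form -37/9a - ⅓b + 2c - 13/18.

The remainder on division by a Gröbner basis is unique — it is the normal form.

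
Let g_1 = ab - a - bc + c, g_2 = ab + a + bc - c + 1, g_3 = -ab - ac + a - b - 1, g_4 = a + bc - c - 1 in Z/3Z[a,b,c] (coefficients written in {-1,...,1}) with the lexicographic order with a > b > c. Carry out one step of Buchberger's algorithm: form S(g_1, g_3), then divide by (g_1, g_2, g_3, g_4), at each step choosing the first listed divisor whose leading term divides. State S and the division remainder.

lcm(LM(g_1), LM(g_3)) = ab.
S = (lcm/LT(g_1))·g_1 − (lcm/LT(g_3))·g_3 = -ac - bc - b + c - 1.
Reduce S modulo (g_1, g_2, g_3, g_4) in that order:
  leading term ac: subtract (-c)·g_4 from -ac - bc - b + c - 1 → bc^{2} - bc - b - c^{2} - 1
  leading term bc^{2}: no divisor's leading term divides it; move bc^{2} to the remainder.
  leading term bc: no divisor's leading term divides it; move -bc to the remainder.
  leading term b: no divisor's leading term divides it; move -b to the remainder.
  leading term c^{2}: no divisor's leading term divides it; move -c^{2} to the remainder.
  leading term 1: no divisor's leading term divides it; move -1 to the remainder.
The remainder bc^{2} - bc - b - c^{2} - 1 is nonzero, so it would be added as the next basis element.

S(g_1, g_3) = -ac - bc - b + c - 1; remainder on division = bc^{2} - bc - b - c^{2} - 1.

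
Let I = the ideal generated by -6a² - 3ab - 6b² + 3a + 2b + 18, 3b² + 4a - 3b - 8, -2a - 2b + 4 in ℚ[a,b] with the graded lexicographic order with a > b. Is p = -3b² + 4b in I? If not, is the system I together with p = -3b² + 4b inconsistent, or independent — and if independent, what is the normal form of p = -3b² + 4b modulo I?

First compute the reduced Gröbner basis of I by Buchberger's algorithm.
f_1 = -6a² - 3ab - 6b² + 3a + 2b + 18, LT = a².
f_2 = 3b² + 4a - 3b - 8, LT = b².
f_3 = -2a - 2b + 4, LT = a.

S(f_1,f_2): leading monomials are coprime, so the S-polynomial reduces to 0 (Buchberger's first criterion).
S(f_1,f_3): lcm = a². S = -½ab + b² + 3/2a - ⅓b - 3.
  leading term ab: subtract (¼b)·f_3 from -½ab + b² + 3/2a - ⅓b - 3 → 3/2b² + 3/2a - 4/3b - 3
  leading term b²: subtract (½)·f_2 from 3/2b² + 3/2a - 4/3b - 3 → -½a + ⅙b + 1
  leading term a: subtract (¼)·f_3 from -½a + ⅙b + 1 → ⅔b
  leading term b: no divisor's leading term divides it; move ⅔b to the remainder.
  remainder ⅔b ≠ 0; add h_4 = ⅔b to the basis.

S(f_2,f_3): leading monomials are coprime, so the S-polynomial reduces to 0 (Buchberger's first criterion).
S(f_1,h_4): leading monomials are coprime, so the S-polynomial reduces to 0 (Buchberger's first criterion).
S(f_2,h_4): lcm = b². S = 4/3a - b - 8/3.
  leading term a: subtract (-⅔)·f_3 from 4/3a - b - 8/3 → -7/3b
  leading term b: subtract (-7/2)·h_4 from -7/3b → 0
  remainder 0.

S(f_3,h_4): leading monomials are coprime, so the S-polynomial reduces to 0 (Buchberger's first criterion).
Every S-polynomial of the final basis reduces to 0, so we have a Gröbner basis.
Inter-reduce: drop elements whose leading term is divisible by another's, tail-reduce, and make monic.
Reduced Gröbner basis: {a - 2, b}.
Label its elements g_1 = a - 2, g_2 = b.

Reduce p = -3b² + 4b modulo G:
  leading term b²: subtract (-3b)·g_2 from -3b² + 4b → 4b
  leading term b: subtract (4)·g_2 from 4b → 0
  normal form = 0.
Since the normal form is 0, p ∈ I.

-3b² + 4b lies in I (it reduces to 0).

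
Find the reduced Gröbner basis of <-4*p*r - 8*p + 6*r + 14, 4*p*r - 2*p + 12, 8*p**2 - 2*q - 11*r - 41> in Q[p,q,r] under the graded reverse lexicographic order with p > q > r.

G = {r**2 + 23/6*r + 17/6, p - 3/5*r - 13/5, q - 73/50*r - 123/50}

This is the nonlinear analogue of row-reducing a linear system.

f_1 = -4*p*r - 8*p + 6*r + 14, LT = p*r.
f_2 = 4*p*r - 2*p + 12, LT = p*r.
f_3 = 8*p**2 - 2*q - 11*r - 41, LT = p**2.

S(f_1,f_2): lcm = p*r. S = 5/2*p - 3/2*r - 13/2.
  leading term p: no divisor's leading term divides it; move 5/2*p to the remainder.
  leading term r: no divisor's leading term divides it; move -3/2*r to the remainder.
  leading term 1: no divisor's leading term divides it; move -13/2 to the remainder.
  remainder 5/2*p - 3/2*r - 13/2 ≠ 0; add g_4 = 5/2*p - 3/2*r - 13/2 to the basis.

S(f_1,f_3): lcm = p**2*r. S = 2*p**2 - 3/2*p*r + 1/4*q*r + 11/8*r**2 - 7/2*p + 41/8*r.
  leading term p**2: subtract (1/4)·f_3 from 2*p**2 - 3/2*p*r + 1/4*q*r + 11/8*r**2 - 7/2*p + 41/8*r → -3/2*p*r + 1/4*q*r + 11/8*r**2 - 7/2*p + 1/2*q + 63/8*r + 41/4
  leading term p*r: subtract (3/8)·f_1 from -3/2*p*r + 1/4*q*r + 11/8*r**2 - 7/2*p + 1/2*q + 63/8*r + 41/4 → 1/4*q*r + 11/8*r**2 - 1/2*p + 1/2*q + 45/8*r + 5
  leading term q*r: no divisor's leading term divides it; move 1/4*q*r to the remainder.
  leading term r**2: no divisor's leading term divides it; move 11/8*r**2 to the remainder.
  leading term p: subtract (-1/5)·g_4 from -1/2*p + 1/2*q + 45/8*r + 5 → 1/2*q + 213/40*r + 37/10
  leading term q: no divisor's leading term divides it; move 1/2*q to the remainder.
  leading term r: no divisor's leading term divides it; move 213/40*r to the remainder.
  leading term 1: no divisor's leading term divides it; move 37/10 to the remainder.
  remainder 1/4*q*r + 11/8*r**2 + 1/2*q + 213/40*r + 37/10 ≠ 0; add g_5 = 1/4*q*r + 11/8*r**2 + 1/2*q + 213/40*r + 37/10 to the basis.

S(f_2,f_3): lcm = p**2*r. S = -1/2*p**2 + 1/4*q*r + 11/8*r**2 + 3*p + 41/8*r.
  leading term p**2: subtract (-1/16)·f_3 from -1/2*p**2 + 1/4*q*r + 11/8*r**2 + 3*p + 41/8*r → 1/4*q*r + 11/8*r**2 + 3*p - 1/8*q + 71/16*r - 41/16
  leading term q*r: subtract (1)·g_5 from 1/4*q*r + 11/8*r**2 + 3*p - 1/8*q + 71/16*r - 41/16 → 3*p - 5/8*q - 71/80*r - 501/80
  leading term p: subtract (6/5)·g_4 from 3*p - 5/8*q - 71/80*r - 501/80 → -5/8*q + 73/80*r + 123/80
  leading term q: no divisor's leading term divides it; move -5/8*q to the remainder.
  leading term r: no divisor's leading term divides it; move 73/80*r to the remainder.
  leading term 1: no divisor's leading term divides it; move 123/80 to the remainder.
  remainder -5/8*q + 73/80*r + 123/80 ≠ 0; add g_6 = -5/8*q + 73/80*r + 123/80 to the basis.

S(f_1,g_4): lcm = p*r. S = 3/5*r**2 + 2*p + 11/10*r - 7/2.
  leading term r**2: no divisor's leading term divides it; move 3/5*r**2 to the remainder.
  leading term p: subtract (4/5)·g_4 from 2*p + 11/10*r - 7/2 → 23/10*r + 17/10
  leading term r: no divisor's leading term divides it; move 23/10*r to the remainder.
  leading term 1: no divisor's leading term divides it; move 17/10 to the remainder.
  remainder 3/5*r**2 + 23/10*r + 17/10 ≠ 0; add g_7 = 3/5*r**2 + 23/10*r + 17/10 to the basis.

The other S-polynomials (S(f_2,g_4), S(f_3,g_4), S(f_1,g_5), S(f_2,g_5), S(f_3,g_5), S(g_4,g_5), S(f_1,g_6), S(f_2,g_6), S(f_3,g_6), S(g_4,g_6), S(g_5,g_6), S(f_1,g_7), S(f_2,g_7), S(f_3,g_7), S(g_4,g_7), S(g_5,g_7), S(g_6,g_7)) all reduce to 0 modulo the current basis, so we have a Gröbner basis.
Inter-reduce: drop elements whose leading term is divisible by another's, tail-reduce, and make monic.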